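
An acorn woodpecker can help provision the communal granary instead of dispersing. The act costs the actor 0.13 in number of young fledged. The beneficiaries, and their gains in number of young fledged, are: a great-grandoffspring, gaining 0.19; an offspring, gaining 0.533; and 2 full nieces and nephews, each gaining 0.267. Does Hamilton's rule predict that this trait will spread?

Hamilton's rule: the trait is favored when the sum of r·B over every recipient exceeds the actor's cost C.
r to a great-grandoffspring = 0.125 (three parent–offspring links: r = (1/2)^3 = 1/8).
r to an offspring = 1/2 (one parent–offspring link: r = (1/2)^1 = 1/2).
r to a full niece or nephew = 1/4 (full aunt/uncle↔niece/nephew: two paths of length 3 through the shared grandparent pair: r = 2·(1/2)^3 = 1/4).
Summing one r·B term per recipient: 1·0.125·0.19 + 1·0.5·0.533 + 2·0.25·0.267 = 0.42375.
0.42375 > 0.13: the indirect benefit exceeds the cost.

Yes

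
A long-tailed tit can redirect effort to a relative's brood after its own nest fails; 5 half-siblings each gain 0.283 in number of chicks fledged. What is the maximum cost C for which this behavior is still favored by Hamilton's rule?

0.35375

r to a half-sibling = 1/4 (half-sibs share one parent — one path of length 2: r = (1/2)^2 = 1/4).
Hamilton's rule: n·r·B > C, so the trait is favored while C < n·r·B = 5·0.25·0.283 = 0.35375.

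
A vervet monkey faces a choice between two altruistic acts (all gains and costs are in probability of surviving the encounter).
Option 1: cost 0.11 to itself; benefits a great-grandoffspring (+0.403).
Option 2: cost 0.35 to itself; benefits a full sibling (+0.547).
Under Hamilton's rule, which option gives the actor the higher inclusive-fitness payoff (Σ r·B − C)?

Option 1: r to a great-grandoffspring = 0.125.
Option 1: Σ r·B − C = (1·0.125·0.403) − 0.11 = -0.059625.
Option 2: r to a full sibling = 0.5.
Option 2: Σ r·B − C = (1·0.5·0.547) − 0.35 = -0.0765.
Option 1 has the higher net inclusive-fitness payoff.

Option 1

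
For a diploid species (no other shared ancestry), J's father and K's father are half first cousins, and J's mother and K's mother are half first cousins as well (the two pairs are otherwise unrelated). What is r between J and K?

Independent pedigree routes through distinct common ancestors add.
J and K are related in two ways: half second cousins through their fathers (r = 1/64) and half second cousins through their mothers (r = 1/64).
r = 1/64 + 1/64 = 0.03125.

0.03125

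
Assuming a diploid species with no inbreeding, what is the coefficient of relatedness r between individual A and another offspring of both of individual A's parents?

Each parent–offspring link contributes a factor of 1/2, and independent paths through distinct common ancestors add.
Full sibs share both parents — two paths of length 2: r = 2·(1/2)^2 = 1/2.

0.5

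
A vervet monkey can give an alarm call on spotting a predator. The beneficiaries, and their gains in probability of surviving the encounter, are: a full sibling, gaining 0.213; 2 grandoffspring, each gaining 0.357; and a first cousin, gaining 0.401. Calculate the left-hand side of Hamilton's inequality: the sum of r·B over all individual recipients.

r to a full sibling = 1/2 (full sibs share both parents — two paths of length 2: r = 2·(1/2)^2 = 1/2).
r to a grandoffspring = 0.25 (two parent–offspring links: r = (1/2)^2 = 1/4).
r to a first cousin = 1/8 (first cousins share one grandparent pair — two paths of length 4: r = 2·(1/2)^4 = 1/8).
Summing one r·B term per recipient: 1·0.5·0.213 + 2·0.25·0.357 + 1·0.125·0.401 = 0.335125.

0.335125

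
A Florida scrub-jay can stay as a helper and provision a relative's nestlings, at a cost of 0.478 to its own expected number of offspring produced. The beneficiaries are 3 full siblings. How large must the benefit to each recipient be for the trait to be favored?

0.3187

r to a full sibling = 0.5 (full sibs share both parents — two paths of length 2: r = 2·(1/2)^2 = 1/2).
Hamilton's rule with n recipients of equal r: n·r·B > C, so B > C/(n·r) = 0.478/(3·0.5) = 0.3187.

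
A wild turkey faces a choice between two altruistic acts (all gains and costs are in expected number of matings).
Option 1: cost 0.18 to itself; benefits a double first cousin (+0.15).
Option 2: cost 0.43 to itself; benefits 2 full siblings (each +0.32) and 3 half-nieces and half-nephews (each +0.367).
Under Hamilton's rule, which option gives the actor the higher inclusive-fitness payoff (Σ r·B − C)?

Option 1: r to a double first cousin = 0.25.
Option 1: Σ r·B − C = (1·0.25·0.15) − 0.18 = -0.1425.
Option 2: r to a full sibling = 0.5.
Option 2: r to a half-niece or half-nephew = 0.125.
Option 2: Σ r·B − C = (2·0.5·0.32 + 3·0.125·0.367) − 0.43 = 0.027625.
Option 2 has the higher net inclusive-fitness payoff.

Option 2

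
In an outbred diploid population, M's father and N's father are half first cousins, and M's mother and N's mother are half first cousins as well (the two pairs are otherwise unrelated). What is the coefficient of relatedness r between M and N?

With two independent routes of shared ancestry, r is the sum of the two contributions.
M and N are related in two ways: half second cousins through their fathers (r = 1/64) and half second cousins through their mothers (r = 1/64).
r = 1/64 + 1/64 = 0.03125.

0.03125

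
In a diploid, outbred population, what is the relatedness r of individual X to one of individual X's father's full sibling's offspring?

0.125

Each parent–offspring link contributes a factor of 1/2, and independent paths through distinct common ancestors add.
First cousins share one grandparent pair — two paths of length 4: r = 2·(1/2)^4 = 1/8.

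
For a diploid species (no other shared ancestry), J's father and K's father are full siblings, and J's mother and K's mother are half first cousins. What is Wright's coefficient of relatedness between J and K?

Wright's path rule: contributions from independent ancestry routes add.
J and K are related in two ways: first cousins through their fathers (r = 1/8) and half second cousins through their mothers (r = 1/64).
r = 1/8 + 1/64 = 9/64 = 0.140625.

0.140625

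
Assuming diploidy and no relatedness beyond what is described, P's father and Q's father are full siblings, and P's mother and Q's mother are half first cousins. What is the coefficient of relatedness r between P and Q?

With two independent routes of shared ancestry, r is the sum of the two contributions.
P and Q are related in two ways: first cousins through their fathers (r = 1/8) and half second cousins through their mothers (r = 1/64).
r = 1/8 + 1/64 = 9/64 = 0.140625.

0.140625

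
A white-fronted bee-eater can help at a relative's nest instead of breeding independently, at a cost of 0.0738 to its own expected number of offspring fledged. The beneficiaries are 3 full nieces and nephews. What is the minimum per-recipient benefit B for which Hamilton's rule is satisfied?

r to a full niece or nephew = 1/4 (full aunt/uncle↔niece/nephew: two paths of length 3 through the shared grandparent pair: r = 2·(1/2)^3 = 1/4).
Hamilton's rule with n recipients of equal r: n·r·B > C, so B > C/(n·r) = 0.0738/(3·0.25) = 0.0984.

0.0984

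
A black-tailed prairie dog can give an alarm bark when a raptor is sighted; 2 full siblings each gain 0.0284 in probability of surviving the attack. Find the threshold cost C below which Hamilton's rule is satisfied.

r to a full sibling = 1/2 (full sibs share both parents — two paths of length 2: r = 2·(1/2)^2 = 1/2).
Hamilton's rule: n·r·B > C, so the trait is favored while C < n·r·B = 2·0.5·0.0284 = 0.0284.

0.0284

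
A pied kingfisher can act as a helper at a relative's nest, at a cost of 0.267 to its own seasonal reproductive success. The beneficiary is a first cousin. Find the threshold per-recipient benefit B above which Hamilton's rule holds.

r to a first cousin = 0.125 (first cousins share one grandparent pair — two paths of length 4: r = 2·(1/2)^4 = 1/8).
Hamilton's rule with n recipients of equal r: n·r·B > C, so B > C/(n·r) = 0.267/(1·0.125) = 2.136.

2.136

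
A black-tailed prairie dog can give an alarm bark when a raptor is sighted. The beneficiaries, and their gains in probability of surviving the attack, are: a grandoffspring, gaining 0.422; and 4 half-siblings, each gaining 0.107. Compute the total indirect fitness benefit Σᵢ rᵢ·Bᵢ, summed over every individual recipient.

0.2125

r to a grandoffspring = 0.25 (two parent–offspring links: r = (1/2)^2 = 1/4).
r to a half-sibling = 1/4 (half-sibs share one parent — one path of length 2: r = (1/2)^2 = 1/4).
Summing one r·B term per recipient: 1·0.25·0.422 + 4·0.25·0.107 = 0.2125.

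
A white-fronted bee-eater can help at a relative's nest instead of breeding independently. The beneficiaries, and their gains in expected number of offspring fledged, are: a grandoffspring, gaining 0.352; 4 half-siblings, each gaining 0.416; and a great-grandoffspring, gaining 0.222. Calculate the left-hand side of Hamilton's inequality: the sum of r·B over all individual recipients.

0.53175

r to a grandoffspring = 1/4 (two parent–offspring links: r = (1/2)^2 = 1/4).
r to a half-sibling = 0.25 (half-sibs share one parent — one path of length 2: r = (1/2)^2 = 1/4).
r to a great-grandoffspring = 1/8 (three parent–offspring links: r = (1/2)^3 = 1/8).
Summing one r·B term per recipient: 1·0.25·0.352 + 4·0.25·0.416 + 1·0.125·0.222 = 0.53175.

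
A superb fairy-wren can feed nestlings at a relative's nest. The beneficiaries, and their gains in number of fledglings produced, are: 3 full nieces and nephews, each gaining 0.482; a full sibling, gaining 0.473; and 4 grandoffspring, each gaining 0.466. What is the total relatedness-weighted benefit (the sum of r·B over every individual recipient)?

1.064

r to a full niece or nephew = 0.25 (full aunt/uncle↔niece/nephew: two paths of length 3 through the shared grandparent pair: r = 2·(1/2)^3 = 1/4).
r to a full sibling = 0.5 (full sibs share both parents — two paths of length 2: r = 2·(1/2)^2 = 1/2).
r to a grandoffspring = 0.25 (two parent–offspring links: r = (1/2)^2 = 1/4).
Summing one r·B term per recipient: 3·0.25·0.482 + 1·0.5·0.473 + 4·0.25·0.466 = 1.064.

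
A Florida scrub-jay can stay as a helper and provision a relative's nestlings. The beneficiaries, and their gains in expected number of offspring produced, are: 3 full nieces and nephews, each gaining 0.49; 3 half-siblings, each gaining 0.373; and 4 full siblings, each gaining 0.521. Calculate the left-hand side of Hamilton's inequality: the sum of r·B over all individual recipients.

r to a full niece or nephew = 1/4 (full aunt/uncle↔niece/nephew: two paths of length 3 through the shared grandparent pair: r = 2·(1/2)^3 = 1/4).
r to a half-sibling = 0.25 (half-sibs share one parent — one path of length 2: r = (1/2)^2 = 1/4).
r to a full sibling = 1/2 (full sibs share both parents — two paths of length 2: r = 2·(1/2)^2 = 1/2).
Summing one r·B term per recipient: 3·0.25·0.49 + 3·0.25·0.373 + 4·0.5·0.521 = 1.68925.

1.68925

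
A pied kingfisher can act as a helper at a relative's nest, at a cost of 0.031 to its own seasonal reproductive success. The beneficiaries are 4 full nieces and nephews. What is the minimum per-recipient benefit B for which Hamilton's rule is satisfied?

r to a full niece or nephew = 1/4 (full aunt/uncle↔niece/nephew: two paths of length 3 through the shared grandparent pair: r = 2·(1/2)^3 = 1/4).
Hamilton's rule with n recipients of equal r: n·r·B > C, so B > C/(n·r) = 0.031/(4·0.25) = 0.031.

0.031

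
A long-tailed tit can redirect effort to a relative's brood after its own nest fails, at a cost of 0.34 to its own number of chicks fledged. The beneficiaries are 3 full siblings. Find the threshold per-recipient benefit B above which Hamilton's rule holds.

0.2267

r to a full sibling = 0.5 (full sibs share both parents — two paths of length 2: r = 2·(1/2)^2 = 1/2).
Hamilton's rule with n recipients of equal r: n·r·B > C, so B > C/(n·r) = 0.34/(3·0.5) = 0.2267.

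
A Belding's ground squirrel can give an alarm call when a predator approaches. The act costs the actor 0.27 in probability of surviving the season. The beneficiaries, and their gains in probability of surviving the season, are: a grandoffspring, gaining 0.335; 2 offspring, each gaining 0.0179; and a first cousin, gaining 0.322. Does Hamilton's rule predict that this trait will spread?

Hamilton's rule: the trait is favored when the sum of r·B over every recipient exceeds the actor's cost C.
r to a grandoffspring = 1/4 (two parent–offspring links: r = (1/2)^2 = 1/4).
r to an offspring = 0.5 (one parent–offspring link: r = (1/2)^1 = 1/2).
r to a first cousin = 0.125 (first cousins share one grandparent pair — two paths of length 4: r = 2·(1/2)^4 = 1/8).
Summing one r·B term per recipient: 1·0.25·0.335 + 2·0.5·0.0179 + 1·0.125·0.322 = 0.1419.
0.1419 < 0.27: the indirect benefit is less than the cost.

No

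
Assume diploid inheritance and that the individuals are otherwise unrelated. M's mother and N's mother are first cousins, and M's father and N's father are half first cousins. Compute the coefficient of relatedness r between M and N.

Independent pedigree routes through distinct common ancestors add.
M and N are related in two ways: second cousins through their mothers (r = 1/32) and half second cousins through their fathers (r = 1/64).
r = 1/32 + 1/64 = 0.046875.

0.046875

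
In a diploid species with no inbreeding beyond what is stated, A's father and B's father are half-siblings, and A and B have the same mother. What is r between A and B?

Relatedness sums over independent paths through distinct common ancestors.
A and B are related in two ways: half first cousins through their fathers (r = 1/16) and half-sibs through their shared mother (r = 1/4).
r = 1/16 + 1/4 = 5/16 = 0.3125.

0.3125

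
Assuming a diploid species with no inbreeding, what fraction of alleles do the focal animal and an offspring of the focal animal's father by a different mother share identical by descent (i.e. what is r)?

0.25

Each parent–offspring link contributes a factor of 1/2, and independent paths through distinct common ancestors add.
Half-sibs share one parent — one path of length 2: r = (1/2)^2 = 1/4.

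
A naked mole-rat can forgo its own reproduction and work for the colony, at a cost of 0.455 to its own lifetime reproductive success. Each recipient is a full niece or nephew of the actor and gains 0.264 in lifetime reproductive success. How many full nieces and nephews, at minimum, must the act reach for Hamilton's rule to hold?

7

r to a full niece or nephew = 0.25 (full aunt/uncle↔niece/nephew: two paths of length 3 through the shared grandparent pair: r = 2·(1/2)^3 = 1/4).
Hamilton's rule: n·r·B > C  ⇒  n > C/(r·B) = 0.455/(0.25·0.264) = 6.894.
The smallest integer exceeding 6.894 is 7.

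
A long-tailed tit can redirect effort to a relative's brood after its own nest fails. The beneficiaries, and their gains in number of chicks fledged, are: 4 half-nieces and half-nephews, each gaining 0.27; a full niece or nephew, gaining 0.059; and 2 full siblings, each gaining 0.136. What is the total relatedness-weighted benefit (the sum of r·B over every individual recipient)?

r to a half-niece or half-nephew = 0.125 (half-aunt/uncle↔niece/nephew: one path of length 3: r = (1/2)^3 = 1/8).
r to a full niece or nephew = 0.25 (full aunt/uncle↔niece/nephew: two paths of length 3 through the shared grandparent pair: r = 2·(1/2)^3 = 1/4).
r to a full sibling = 1/2 (full sibs share both parents — two paths of length 2: r = 2·(1/2)^2 = 1/2).
Summing one r·B term per recipient: 4·0.125·0.27 + 1·0.25·0.059 + 2·0.5·0.136 = 0.28575.

0.28575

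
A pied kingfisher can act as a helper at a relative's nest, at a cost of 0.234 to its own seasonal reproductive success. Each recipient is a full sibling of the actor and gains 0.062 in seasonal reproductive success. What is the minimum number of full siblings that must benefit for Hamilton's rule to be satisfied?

r to a full sibling = 1/2 (full sibs share both parents — two paths of length 2: r = 2·(1/2)^2 = 1/2).
Hamilton's rule: n·r·B > C  ⇒  n > C/(r·B) = 0.234/(0.5·0.062) = 7.548.
The smallest integer exceeding 7.548 is 8.

8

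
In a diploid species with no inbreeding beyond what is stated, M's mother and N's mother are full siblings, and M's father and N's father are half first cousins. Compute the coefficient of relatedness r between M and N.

Wright's path rule: contributions from independent ancestry routes add.
M and N are related in two ways: first cousins through their mothers (r = 1/8) and half second cousins through their fathers (r = 1/64).
r = 1/8 + 1/64 = 0.140625.

0.140625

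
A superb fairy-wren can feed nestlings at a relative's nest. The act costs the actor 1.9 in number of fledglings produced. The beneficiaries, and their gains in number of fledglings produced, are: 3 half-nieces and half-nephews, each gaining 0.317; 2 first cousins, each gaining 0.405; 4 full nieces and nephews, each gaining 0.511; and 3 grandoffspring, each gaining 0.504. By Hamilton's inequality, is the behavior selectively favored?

Hamilton's rule: the trait is favored when the sum of r·B over every recipient exceeds the actor's cost C.
r to a half-niece or half-nephew = 1/8 (half-aunt/uncle↔niece/nephew: one path of length 3: r = (1/2)^3 = 1/8).
r to a first cousin = 1/8 (first cousins share one grandparent pair — two paths of length 4: r = 2·(1/2)^4 = 1/8).
r to a full niece or nephew = 0.25 (full aunt/uncle↔niece/nephew: two paths of length 3 through the shared grandparent pair: r = 2·(1/2)^3 = 1/4).
r to a grandoffspring = 0.25 (two parent–offspring links: r = (1/2)^2 = 1/4).
Summing one r·B term per recipient: 3·0.125·0.317 + 2·0.125·0.405 + 4·0.25·0.511 + 3·0.25·0.504 = 1.109125.
1.109125 < 1.9: the indirect benefit is less than the cost.

No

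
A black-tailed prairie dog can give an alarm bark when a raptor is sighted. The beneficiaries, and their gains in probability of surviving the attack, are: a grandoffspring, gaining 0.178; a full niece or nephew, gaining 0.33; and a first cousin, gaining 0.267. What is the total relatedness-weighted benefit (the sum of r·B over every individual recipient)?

0.160375

r to a grandoffspring = 0.25 (two parent–offspring links: r = (1/2)^2 = 1/4).
r to a full niece or nephew = 1/4 (full aunt/uncle↔niece/nephew: two paths of length 3 through the shared grandparent pair: r = 2·(1/2)^3 = 1/4).
r to a first cousin = 1/8 (first cousins share one grandparent pair — two paths of length 4: r = 2·(1/2)^4 = 1/8).
Summing one r·B term per recipient: 1·0.25·0.178 + 1·0.25·0.33 + 1·0.125·0.267 = 0.160375.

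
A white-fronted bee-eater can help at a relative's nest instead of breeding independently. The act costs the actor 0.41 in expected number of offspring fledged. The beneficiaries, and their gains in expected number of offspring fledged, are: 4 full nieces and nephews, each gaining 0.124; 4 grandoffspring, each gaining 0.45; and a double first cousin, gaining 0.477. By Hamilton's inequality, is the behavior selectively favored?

Yes

Hamilton's rule: the trait is favored when the sum of r·B over every recipient exceeds the actor's cost C.
r to a full niece or nephew = 1/4 (full aunt/uncle↔niece/nephew: two paths of length 3 through the shared grandparent pair: r = 2·(1/2)^3 = 1/4).
r to a grandoffspring = 0.25 (two parent–offspring links: r = (1/2)^2 = 1/4).
r to a double first cousin = 0.25 (double first cousins share both grandparent pairs — four paths of length 4: r = 4·(1/2)^4 = 1/4).
Summing one r·B term per recipient: 4·0.25·0.124 + 4·0.25·0.45 + 1·0.25·0.477 = 0.69325.
0.69325 > 0.41: the indirect benefit exceeds the cost.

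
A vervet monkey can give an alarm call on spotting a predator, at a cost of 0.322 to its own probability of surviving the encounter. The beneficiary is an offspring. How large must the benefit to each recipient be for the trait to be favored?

r to an offspring = 0.5 (one parent–offspring link: r = (1/2)^1 = 1/2).
Hamilton's rule with n recipients of equal r: n·r·B > C, so B > C/(n·r) = 0.322/(1·0.5) = 0.644.

0.644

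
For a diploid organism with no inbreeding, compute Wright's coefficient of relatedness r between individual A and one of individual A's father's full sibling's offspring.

Each parent–offspring link contributes a factor of 1/2, and independent paths through distinct common ancestors add.
First cousins share one grandparent pair — two paths of length 4: r = 2·(1/2)^4 = 1/8.

0.125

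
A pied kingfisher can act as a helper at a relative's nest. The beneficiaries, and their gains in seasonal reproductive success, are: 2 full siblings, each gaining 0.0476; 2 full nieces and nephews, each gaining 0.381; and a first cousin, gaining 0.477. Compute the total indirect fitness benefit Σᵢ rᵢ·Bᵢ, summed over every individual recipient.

r to a full sibling = 0.5 (full sibs share both parents — two paths of length 2: r = 2·(1/2)^2 = 1/2).
r to a full niece or nephew = 0.25 (full aunt/uncle↔niece/nephew: two paths of length 3 through the shared grandparent pair: r = 2·(1/2)^3 = 1/4).
r to a first cousin = 1/8 (first cousins share one grandparent pair — two paths of length 4: r = 2·(1/2)^4 = 1/8).
Summing one r·B term per recipient: 2·0.5·0.0476 + 2·0.25·0.381 + 1·0.125·0.477 = 0.297725.

0.297725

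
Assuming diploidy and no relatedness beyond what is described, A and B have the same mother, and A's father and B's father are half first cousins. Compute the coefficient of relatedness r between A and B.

0.265625

Independent pedigree routes through distinct common ancestors add.
A and B are related in two ways: half-sibs through their shared mother (r = 1/4) and half second cousins through their fathers (r = 1/64).
r = 1/4 + 1/64 = 0.265625.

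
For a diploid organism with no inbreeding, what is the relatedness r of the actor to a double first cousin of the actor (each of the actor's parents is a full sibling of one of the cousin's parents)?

Each parent–offspring link contributes a factor of 1/2, and independent paths through distinct common ancestors add.
Double first cousins share both grandparent pairs — four paths of length 4: r = 4·(1/2)^4 = 1/4.

0.25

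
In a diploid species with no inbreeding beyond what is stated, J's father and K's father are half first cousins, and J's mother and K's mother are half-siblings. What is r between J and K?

Relatedness sums over independent paths through distinct common ancestors.
J and K are related in two ways: half second cousins through their fathers (r = 1/64) and half first cousins through their mothers (r = 1/16).
r = 1/64 + 1/16 = 0.078125.

0.078125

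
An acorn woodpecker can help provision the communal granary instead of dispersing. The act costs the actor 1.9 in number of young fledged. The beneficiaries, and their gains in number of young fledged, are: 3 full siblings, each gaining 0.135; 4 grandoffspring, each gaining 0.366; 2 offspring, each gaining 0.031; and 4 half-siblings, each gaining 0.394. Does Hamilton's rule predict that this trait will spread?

No

Hamilton's rule: the trait is favored when the sum of r·B over every recipient exceeds the actor's cost C.
r to a full sibling = 1/2 (full sibs share both parents — two paths of length 2: r = 2·(1/2)^2 = 1/2).
r to a grandoffspring = 1/4 (two parent–offspring links: r = (1/2)^2 = 1/4).
r to an offspring = 1/2 (one parent–offspring link: r = (1/2)^1 = 1/2).
r to a half-sibling = 1/4 (half-sibs share one parent — one path of length 2: r = (1/2)^2 = 1/4).
Summing one r·B term per recipient: 3·0.5·0.135 + 4·0.25·0.366 + 2·0.5·0.031 + 4·0.25·0.394 = 0.9935.
0.9935 < 1.9: the indirect benefit is less than the cost.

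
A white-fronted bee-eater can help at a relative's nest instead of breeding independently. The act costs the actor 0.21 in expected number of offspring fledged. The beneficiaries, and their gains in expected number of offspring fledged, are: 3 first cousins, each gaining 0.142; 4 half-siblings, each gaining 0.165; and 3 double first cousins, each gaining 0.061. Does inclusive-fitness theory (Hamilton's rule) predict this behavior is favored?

Hamilton's rule: the trait is favored when the sum of r·B over every recipient exceeds the actor's cost C.
r to a first cousin = 1/8 (first cousins share one grandparent pair — two paths of length 4: r = 2·(1/2)^4 = 1/8).
r to a half-sibling = 1/4 (half-sibs share one parent — one path of length 2: r = (1/2)^2 = 1/4).
r to a double first cousin = 0.25 (double first cousins share both grandparent pairs — four paths of length 4: r = 4·(1/2)^4 = 1/4).
Summing one r·B term per recipient: 3·0.125·0.142 + 4·0.25·0.165 + 3·0.25·0.061 = 0.264.
0.264 > 0.21: the indirect benefit exceeds the cost.

Yes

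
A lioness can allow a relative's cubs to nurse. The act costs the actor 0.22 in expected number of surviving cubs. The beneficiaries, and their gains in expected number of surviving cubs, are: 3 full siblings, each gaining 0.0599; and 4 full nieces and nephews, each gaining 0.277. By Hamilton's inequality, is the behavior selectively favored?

Yes

Hamilton's rule: the trait is favored when the sum of r·B over every recipient exceeds the actor's cost C.
r to a full sibling = 1/2 (full sibs share both parents — two paths of length 2: r = 2·(1/2)^2 = 1/2).
r to a full niece or nephew = 0.25 (full aunt/uncle↔niece/nephew: two paths of length 3 through the shared grandparent pair: r = 2·(1/2)^3 = 1/4).
Summing one r·B term per recipient: 3·0.5·0.0599 + 4·0.25·0.277 = 0.36685.
0.36685 > 0.22: the indirect benefit exceeds the cost.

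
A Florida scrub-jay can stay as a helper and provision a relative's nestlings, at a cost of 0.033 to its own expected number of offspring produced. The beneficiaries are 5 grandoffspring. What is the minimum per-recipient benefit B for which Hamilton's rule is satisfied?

0.0264

r to a grandoffspring = 0.25 (two parent–offspring links: r = (1/2)^2 = 1/4).
Hamilton's rule with n recipients of equal r: n·r·B > C, so B > C/(n·r) = 0.033/(5·0.25) = 0.0264.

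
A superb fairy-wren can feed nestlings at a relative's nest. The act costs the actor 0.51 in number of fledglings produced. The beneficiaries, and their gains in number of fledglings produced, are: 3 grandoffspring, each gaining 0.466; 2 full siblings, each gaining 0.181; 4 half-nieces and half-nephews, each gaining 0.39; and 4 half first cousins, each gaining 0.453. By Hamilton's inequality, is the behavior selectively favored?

Hamilton's rule: the trait is favored when the sum of r·B over every recipient exceeds the actor's cost C.
r to a grandoffspring = 0.25 (two parent–offspring links: r = (1/2)^2 = 1/4).
r to a full sibling = 1/2 (full sibs share both parents — two paths of length 2: r = 2·(1/2)^2 = 1/2).
r to a half-niece or half-nephew = 0.125 (half-aunt/uncle↔niece/nephew: one path of length 3: r = (1/2)^3 = 1/8).
r to a half first cousin = 0.0625 (half first cousins share one grandparent — one path of length 4: r = (1/2)^4 = 1/16).
Summing one r·B term per recipient: 3·0.25·0.466 + 2·0.5·0.181 + 4·0.125·0.39 + 4·0.0625·0.453 = 0.83875.
0.83875 > 0.51: the indirect benefit exceeds the cost.

Yes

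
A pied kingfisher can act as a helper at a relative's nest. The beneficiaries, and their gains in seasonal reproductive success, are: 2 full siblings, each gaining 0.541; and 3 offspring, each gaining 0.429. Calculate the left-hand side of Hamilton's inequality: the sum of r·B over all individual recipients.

1.1845

r to a full sibling = 0.5 (full sibs share both parents — two paths of length 2: r = 2·(1/2)^2 = 1/2).
r to an offspring = 0.5 (one parent–offspring link: r = (1/2)^1 = 1/2).
Summing one r·B term per recipient: 2·0.5·0.541 + 3·0.5·0.429 = 1.1845.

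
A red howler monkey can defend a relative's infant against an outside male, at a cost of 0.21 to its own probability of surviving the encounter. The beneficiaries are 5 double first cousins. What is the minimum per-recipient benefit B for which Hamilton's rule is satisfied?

0.168

r to a double first cousin = 1/4 (double first cousins share both grandparent pairs — four paths of length 4: r = 4·(1/2)^4 = 1/4).
Hamilton's rule with n recipients of equal r: n·r·B > C, so B > C/(n·r) = 0.21/(5·0.25) = 0.168.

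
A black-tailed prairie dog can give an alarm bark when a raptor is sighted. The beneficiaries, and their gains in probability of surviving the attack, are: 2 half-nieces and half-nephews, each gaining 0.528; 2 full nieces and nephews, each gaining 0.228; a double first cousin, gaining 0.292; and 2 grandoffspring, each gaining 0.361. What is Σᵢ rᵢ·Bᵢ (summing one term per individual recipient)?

0.4995

r to a half-niece or half-nephew = 1/8 (half-aunt/uncle↔niece/nephew: one path of length 3: r = (1/2)^3 = 1/8).
r to a full niece or nephew = 1/4 (full aunt/uncle↔niece/nephew: two paths of length 3 through the shared grandparent pair: r = 2·(1/2)^3 = 1/4).
r to a double first cousin = 1/4 (double first cousins share both grandparent pairs — four paths of length 4: r = 4·(1/2)^4 = 1/4).
r to a grandoffspring = 0.25 (two parent–offspring links: r = (1/2)^2 = 1/4).
Summing one r·B term per recipient: 2·0.125·0.528 + 2·0.25·0.228 + 1·0.25·0.292 + 2·0.25·0.361 = 0.4995.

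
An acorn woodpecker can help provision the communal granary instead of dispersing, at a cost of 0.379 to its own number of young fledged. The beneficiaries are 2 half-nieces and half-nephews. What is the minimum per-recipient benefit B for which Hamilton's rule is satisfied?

r to a half-niece or half-nephew = 0.125 (half-aunt/uncle↔niece/nephew: one path of length 3: r = (1/2)^3 = 1/8).
Hamilton's rule with n recipients of equal r: n·r·B > C, so B > C/(n·r) = 0.379/(2·0.125) = 1.516.

1.516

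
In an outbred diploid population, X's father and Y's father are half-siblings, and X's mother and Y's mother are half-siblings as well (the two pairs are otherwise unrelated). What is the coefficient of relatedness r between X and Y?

0.125

Wright's path rule: contributions from independent ancestry routes add.
X and Y are related in two ways: half first cousins through their fathers (r = 1/16) and half first cousins through their mothers (r = 1/16).
r = 1/16 + 1/16 = 1/8 = 0.125.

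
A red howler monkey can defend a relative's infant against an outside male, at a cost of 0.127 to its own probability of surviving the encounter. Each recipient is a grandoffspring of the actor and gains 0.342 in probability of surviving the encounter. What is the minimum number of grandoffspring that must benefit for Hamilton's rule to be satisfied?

r to a grandoffspring = 0.25 (two parent–offspring links: r = (1/2)^2 = 1/4).
Hamilton's rule: n·r·B > C  ⇒  n > C/(r·B) = 0.127/(0.25·0.342) = 1.485.
The smallest integer exceeding 1.485 is 2.

2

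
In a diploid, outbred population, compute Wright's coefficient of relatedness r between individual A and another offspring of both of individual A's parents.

0.5

Each parent–offspring link contributes a factor of 1/2, and independent paths through distinct common ancestors add.
Full sibs share both parents — two paths of length 2: r = 2·(1/2)^2 = 1/2.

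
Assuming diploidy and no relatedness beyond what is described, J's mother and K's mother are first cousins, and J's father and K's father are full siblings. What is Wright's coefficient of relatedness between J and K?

With two independent routes of shared ancestry, r is the sum of the two contributions.
J and K are related in two ways: second cousins through their mothers (r = 1/32) and first cousins through their fathers (r = 1/8).
r = 1/32 + 1/8 = 5/32 = 0.15625.

0.15625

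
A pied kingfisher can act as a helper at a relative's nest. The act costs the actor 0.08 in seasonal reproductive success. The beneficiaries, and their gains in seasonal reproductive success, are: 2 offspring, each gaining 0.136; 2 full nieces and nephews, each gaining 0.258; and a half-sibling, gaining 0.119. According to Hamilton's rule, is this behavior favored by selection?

Hamilton's rule: the trait is favored when the sum of r·B over every recipient exceeds the actor's cost C.
r to an offspring = 1/2 (one parent–offspring link: r = (1/2)^1 = 1/2).
r to a full niece or nephew = 0.25 (full aunt/uncle↔niece/nephew: two paths of length 3 through the shared grandparent pair: r = 2·(1/2)^3 = 1/4).
r to a half-sibling = 0.25 (half-sibs share one parent — one path of length 2: r = (1/2)^2 = 1/4).
Summing one r·B term per recipient: 2·0.5·0.136 + 2·0.25·0.258 + 1·0.25·0.119 = 0.29475.
0.29475 > 0.08: the indirect benefit exceeds the cost.

Yes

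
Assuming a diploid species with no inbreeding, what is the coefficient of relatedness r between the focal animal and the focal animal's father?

Each parent–offspring link contributes a factor of 1/2, and independent paths through distinct common ancestors add.
One parent–offspring link: r = (1/2)^1 = 1/2.

0.5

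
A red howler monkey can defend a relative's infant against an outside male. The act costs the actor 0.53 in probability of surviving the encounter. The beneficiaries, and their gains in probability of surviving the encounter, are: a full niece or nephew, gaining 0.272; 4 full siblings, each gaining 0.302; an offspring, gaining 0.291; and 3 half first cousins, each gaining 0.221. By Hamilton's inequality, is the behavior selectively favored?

Yes

Hamilton's rule: the trait is favored when the sum of r·B over every recipient exceeds the actor's cost C.
r to a full niece or nephew = 0.25 (full aunt/uncle↔niece/nephew: two paths of length 3 through the shared grandparent pair: r = 2·(1/2)^3 = 1/4).
r to a full sibling = 0.5 (full sibs share both parents — two paths of length 2: r = 2·(1/2)^2 = 1/2).
r to an offspring = 0.5 (one parent–offspring link: r = (1/2)^1 = 1/2).
r to a half first cousin = 0.0625 (half first cousins share one grandparent — one path of length 4: r = (1/2)^4 = 1/16).
Summing one r·B term per recipient: 1·0.25·0.272 + 4·0.5·0.302 + 1·0.5·0.291 + 3·0.0625·0.221 = 0.8589375.
0.8589375 > 0.53: the indirect benefit exceeds the cost.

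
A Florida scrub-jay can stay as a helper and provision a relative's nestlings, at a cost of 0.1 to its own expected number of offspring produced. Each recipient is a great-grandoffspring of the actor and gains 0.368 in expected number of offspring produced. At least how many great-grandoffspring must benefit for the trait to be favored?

r to a great-grandoffspring = 1/8 (three parent–offspring links: r = (1/2)^3 = 1/8).
Hamilton's rule: n·r·B > C  ⇒  n > C/(r·B) = 0.1/(0.125·0.368) = 2.174.
The smallest integer exceeding 2.174 is 3.

3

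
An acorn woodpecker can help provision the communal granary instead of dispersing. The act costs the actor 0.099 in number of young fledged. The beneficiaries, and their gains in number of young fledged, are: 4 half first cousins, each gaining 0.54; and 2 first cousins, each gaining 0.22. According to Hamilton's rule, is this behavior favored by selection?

Hamilton's rule: the trait is favored when the sum of r·B over every recipient exceeds the actor's cost C.
r to a half first cousin = 1/16 (half first cousins share one grandparent — one path of length 4: r = (1/2)^4 = 1/16).
r to a first cousin = 0.125 (first cousins share one grandparent pair — two paths of length 4: r = 2·(1/2)^4 = 1/8).
Summing one r·B term per recipient: 4·0.0625·0.54 + 2·0.125·0.22 = 0.19.
0.19 > 0.099: the indirect benefit exceeds the cost.

Yes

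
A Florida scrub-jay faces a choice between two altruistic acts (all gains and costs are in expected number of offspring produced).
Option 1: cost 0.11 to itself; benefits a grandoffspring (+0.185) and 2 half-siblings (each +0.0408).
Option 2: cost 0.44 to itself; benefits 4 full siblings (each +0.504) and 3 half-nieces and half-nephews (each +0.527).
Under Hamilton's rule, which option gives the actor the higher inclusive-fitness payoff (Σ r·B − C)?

Option 2

Option 1: r to a grandoffspring = 0.25.
Option 1: r to a half-sibling = 0.25.
Option 1: Σ r·B − C = (1·0.25·0.185 + 2·0.25·0.0408) − 0.11 = -0.04335.
Option 2: r to a full sibling = 0.5.
Option 2: r to a half-niece or half-nephew = 0.125.
Option 2: Σ r·B − C = (4·0.5·0.504 + 3·0.125·0.527) − 0.44 = 0.765625.
Option 2 has the higher net inclusive-fitness payoff.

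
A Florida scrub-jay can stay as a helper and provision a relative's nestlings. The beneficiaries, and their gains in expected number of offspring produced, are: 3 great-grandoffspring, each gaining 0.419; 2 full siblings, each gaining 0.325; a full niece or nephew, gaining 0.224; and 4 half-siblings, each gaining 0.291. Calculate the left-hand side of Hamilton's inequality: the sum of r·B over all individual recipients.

r to a great-grandoffspring = 1/8 (three parent–offspring links: r = (1/2)^3 = 1/8).
r to a full sibling = 1/2 (full sibs share both parents — two paths of length 2: r = 2·(1/2)^2 = 1/2).
r to a full niece or nephew = 0.25 (full aunt/uncle↔niece/nephew: two paths of length 3 through the shared grandparent pair: r = 2·(1/2)^3 = 1/4).
r to a half-sibling = 0.25 (half-sibs share one parent — one path of length 2: r = (1/2)^2 = 1/4).
Summing one r·B term per recipient: 3·0.125·0.419 + 2·0.5·0.325 + 1·0.25·0.224 + 4·0.25·0.291 = 0.829125.

0.829125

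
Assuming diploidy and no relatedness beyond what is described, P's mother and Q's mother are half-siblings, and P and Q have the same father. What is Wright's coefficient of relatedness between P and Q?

Independent pedigree routes through distinct common ancestors add.
P and Q are related in two ways: half first cousins through their mothers (r = 1/16) and half-sibs through their shared father (r = 1/4).
r = 1/16 + 1/4 = 0.3125.

0.3125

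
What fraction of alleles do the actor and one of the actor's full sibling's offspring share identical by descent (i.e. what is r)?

Each parent–offspring link contributes a factor of 1/2, and independent paths through distinct common ancestors add.
Full aunt/uncle↔niece/nephew: two paths of length 3 through the shared grandparent pair: r = 2·(1/2)^3 = 1/4.

0.25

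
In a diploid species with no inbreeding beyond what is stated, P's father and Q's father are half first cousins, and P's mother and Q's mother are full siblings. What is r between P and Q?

0.140625

With two independent routes of shared ancestry, r is the sum of the two contributions.
P and Q are related in two ways: half second cousins through their fathers (r = 1/64) and first cousins through their mothers (r = 1/8).
r = 1/64 + 1/8 = 9/64 = 0.140625.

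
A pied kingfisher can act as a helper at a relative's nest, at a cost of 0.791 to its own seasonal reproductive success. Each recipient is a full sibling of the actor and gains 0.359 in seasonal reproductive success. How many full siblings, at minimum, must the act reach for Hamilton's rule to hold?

5

r to a full sibling = 1/2 (full sibs share both parents — two paths of length 2: r = 2·(1/2)^2 = 1/2).
Hamilton's rule: n·r·B > C  ⇒  n > C/(r·B) = 0.791/(0.5·0.359) = 4.407.
The smallest integer exceeding 4.407 is 5.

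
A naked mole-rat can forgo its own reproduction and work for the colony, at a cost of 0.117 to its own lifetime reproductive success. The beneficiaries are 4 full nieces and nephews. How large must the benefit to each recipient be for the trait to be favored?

0.117

r to a full niece or nephew = 0.25 (full aunt/uncle↔niece/nephew: two paths of length 3 through the shared grandparent pair: r = 2·(1/2)^3 = 1/4).
Hamilton's rule with n recipients of equal r: n·r·B > C, so B > C/(n·r) = 0.117/(4·0.25) = 0.117.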